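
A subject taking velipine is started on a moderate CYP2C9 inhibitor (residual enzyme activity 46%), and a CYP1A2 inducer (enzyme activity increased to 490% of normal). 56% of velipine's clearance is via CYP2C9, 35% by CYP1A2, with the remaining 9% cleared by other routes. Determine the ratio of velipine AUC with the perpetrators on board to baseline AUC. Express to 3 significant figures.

The CYP2C9 pathway (56% of clearance) is reduced to 0.46× activity: 0.56 × 0.46 = 0.2576.
The CYP1A2 pathway (35% of clearance) increases to 4.9× activity: 0.35 × 4.9 = 1.715.
The remaining 9% of clearance is unaffected.
New clearance relative to baseline: 0.2576 + 1.715 + 0.09 = 2.0626.
Because AUC varies inversely with clearance, the combined effect is 1 / 2.0626 = 0.485.

0.485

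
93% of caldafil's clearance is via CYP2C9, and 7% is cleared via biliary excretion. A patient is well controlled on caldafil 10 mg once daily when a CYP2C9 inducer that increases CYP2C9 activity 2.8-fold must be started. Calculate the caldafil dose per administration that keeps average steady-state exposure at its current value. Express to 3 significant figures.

26.7 mg

The CYP2C9 pathway (93% of clearance) is boosted to 2.8× activity: 0.93 × 2.8 = 2.604.
Non-CYP routes (7%) are unchanged.
Relative clearance = 2.604 + 0.07 = 2.674.
To maintain the same steady-state level, dose must scale with clearance: new dose = 10 × 2.674 = 26.7 mg.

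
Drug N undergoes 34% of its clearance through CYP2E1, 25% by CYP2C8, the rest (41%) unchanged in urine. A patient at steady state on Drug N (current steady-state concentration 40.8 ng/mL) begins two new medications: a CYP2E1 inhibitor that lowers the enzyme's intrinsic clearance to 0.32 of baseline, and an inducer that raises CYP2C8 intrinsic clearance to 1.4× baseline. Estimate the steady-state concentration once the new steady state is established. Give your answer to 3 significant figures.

The CYP2E1 pathway (34% of clearance) is reduced to 0.32× activity: 0.34 × 0.32 = 0.1088.
The CYP2C8 pathway (25% of clearance) is boosted to 1.4× activity: 0.25 × 1.4 = 0.35.
The remaining 41% of clearance is unaffected.
Relative clearance = 0.1088 + 0.35 + 0.41 = 0.8688.
Dividing the baseline by the relative clearance: 40.8 / 0.8688 = 47.0 ng/mL.

47.0 ng/mL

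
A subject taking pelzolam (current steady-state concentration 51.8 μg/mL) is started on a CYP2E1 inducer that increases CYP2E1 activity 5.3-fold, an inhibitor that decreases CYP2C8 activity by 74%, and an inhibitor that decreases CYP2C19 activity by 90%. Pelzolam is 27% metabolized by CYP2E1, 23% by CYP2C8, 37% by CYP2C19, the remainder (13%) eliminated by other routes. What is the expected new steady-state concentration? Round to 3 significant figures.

CYP2E1: 0.27 × 5.3 = 1.431
CYP2C8: 0.23 × 0.26 = 0.0598
CYP2C19: 0.37 × 0.1 = 0.037
Other: 0.13 (unchanged)
Relative clearance = 1.431 + 0.0598 + 0.037 + 0.13 = 1.6578.
Dividing the baseline by the relative clearance: 51.8 / 1.6578 = 31.2 μg/mL.

31.2 μg/mL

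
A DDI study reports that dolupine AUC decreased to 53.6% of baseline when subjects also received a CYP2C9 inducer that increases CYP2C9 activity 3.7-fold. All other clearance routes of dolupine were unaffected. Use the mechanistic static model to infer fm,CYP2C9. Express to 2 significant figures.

0.32

Let x = fm,CYP2C9. Because AUC ∝ 1/CL, relative clearance rose to 1/0.536 = 1.866.
Only the CYP2C9 route changed, so 1.866 = x·3.7 + (1 − x), giving x = 0.32.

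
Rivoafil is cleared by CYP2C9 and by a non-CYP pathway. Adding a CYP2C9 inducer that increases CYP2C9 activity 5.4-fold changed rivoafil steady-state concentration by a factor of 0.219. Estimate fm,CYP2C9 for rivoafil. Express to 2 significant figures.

0.81

CL'/CL = 1 / 0.219 = 4.566
5.4·fm + (1 − fm) = 4.566
fm = (4.566 − 1) / (5.4 − 1) = 0.81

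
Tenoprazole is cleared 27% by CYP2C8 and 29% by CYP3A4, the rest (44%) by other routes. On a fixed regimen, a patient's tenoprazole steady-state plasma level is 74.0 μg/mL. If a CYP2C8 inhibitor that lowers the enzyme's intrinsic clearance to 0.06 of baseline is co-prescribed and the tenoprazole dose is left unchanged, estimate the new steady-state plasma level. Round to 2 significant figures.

99 μg/mL

CYP2C8: 0.27 × 0.06 = 0.0162
CYP3A4: 0.29 (unchanged)
Other: 0.44 (unchanged)
New clearance relative to baseline: 0.0162 + 0.29 + 0.44 = 0.7462.
New steady-state plasma level = baseline ÷ relative clearance = 74.0 / 0.7462 = 99 μg/mL.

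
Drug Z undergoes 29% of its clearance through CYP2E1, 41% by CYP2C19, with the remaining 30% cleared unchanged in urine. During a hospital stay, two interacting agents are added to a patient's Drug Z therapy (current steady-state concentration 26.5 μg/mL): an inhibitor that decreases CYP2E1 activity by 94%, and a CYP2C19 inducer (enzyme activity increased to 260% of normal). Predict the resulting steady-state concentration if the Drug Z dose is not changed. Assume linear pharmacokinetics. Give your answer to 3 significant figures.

CYP2E1: 0.29 × 0.06 = 0.0174
CYP2C19: 0.41 × 2.6 = 1.066
Other: 0.3 (unchanged)
CL_new/CL_old = 0.0174 + 1.066 + 0.3 = 1.3834.
Steady-state concentration ∝ 1/CL: new value = 26.5 / 1.3834 = 19.2 μg/mL.

19.2 μg/mL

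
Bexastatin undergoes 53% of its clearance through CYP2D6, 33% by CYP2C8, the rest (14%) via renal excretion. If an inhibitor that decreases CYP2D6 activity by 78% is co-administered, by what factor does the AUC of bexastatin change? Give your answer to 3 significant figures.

The CYP2D6 pathway (53% of clearance) is reduced to 0.22× activity: 0.53 × 0.22 = 0.1166.
CYP2C8 (33%) and the residual 14% are unaffected.
Relative clearance = 0.1166 + 0.33 + 0.14 = 0.5866.
AUC ratio = CL_old/CL_new = 1 / 0.5866 = 1.70.

1.70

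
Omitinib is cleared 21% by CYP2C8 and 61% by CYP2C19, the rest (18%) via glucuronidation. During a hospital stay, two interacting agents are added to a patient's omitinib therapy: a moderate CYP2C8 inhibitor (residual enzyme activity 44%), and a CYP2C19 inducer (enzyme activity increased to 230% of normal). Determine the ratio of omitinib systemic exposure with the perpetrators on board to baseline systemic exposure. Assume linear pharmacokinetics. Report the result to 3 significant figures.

CYP2C8: 0.21 × 0.44 = 0.0924
CYP2C19: 0.61 × 2.3 = 1.403
Other: 0.18 (unchanged)
Relative clearance = 0.0924 + 1.403 + 0.18 = 1.6754.
Net systemic exposure ratio = 1 / 1.6754 = 0.597.

0.597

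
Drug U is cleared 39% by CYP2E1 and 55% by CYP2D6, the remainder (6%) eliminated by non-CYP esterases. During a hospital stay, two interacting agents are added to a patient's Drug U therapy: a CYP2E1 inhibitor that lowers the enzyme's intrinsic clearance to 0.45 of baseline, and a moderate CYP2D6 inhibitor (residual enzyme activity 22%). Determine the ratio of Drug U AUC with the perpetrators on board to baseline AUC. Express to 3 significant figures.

The CYP2E1 pathway (39% of clearance) drops to 0.45× activity: 0.39 × 0.45 = 0.1755.
The CYP2D6 pathway (55% of clearance) drops to 0.22× activity: 0.55 × 0.22 = 0.121.
Non-CYP routes (6%) are unchanged.
Relative clearance = 0.1755 + 0.121 + 0.06 = 0.3565.
Because AUC varies inversely with clearance, the combined effect is 1 / 0.3565 = 2.81.

2.81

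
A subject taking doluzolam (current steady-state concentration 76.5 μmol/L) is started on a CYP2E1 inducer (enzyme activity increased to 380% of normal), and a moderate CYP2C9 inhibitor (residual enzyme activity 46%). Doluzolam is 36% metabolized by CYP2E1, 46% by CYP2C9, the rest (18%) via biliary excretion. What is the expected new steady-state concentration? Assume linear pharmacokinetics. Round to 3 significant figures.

The CYP2E1 pathway (36% of clearance) is boosted to 3.8× activity: 0.36 × 3.8 = 1.368.
The CYP2C9 pathway (46% of clearance) is reduced to 0.46× activity: 0.46 × 0.46 = 0.2116.
The remaining 18% of clearance is unaffected.
Relative clearance = 1.368 + 0.2116 + 0.18 = 1.7596.
New steady-state concentration = 76.5 / 1.7596 = 43.5 μmol/L (concentration scales inversely with clearance).

43.5 μmol/L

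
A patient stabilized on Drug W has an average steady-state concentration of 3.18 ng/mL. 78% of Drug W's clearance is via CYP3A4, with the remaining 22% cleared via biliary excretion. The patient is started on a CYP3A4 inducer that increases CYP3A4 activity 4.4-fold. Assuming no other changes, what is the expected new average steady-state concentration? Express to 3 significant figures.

0.871 ng/mL

The CYP3A4 pathway (78% of clearance) is boosted to 4.4× activity: 0.78 × 4.4 = 3.432.
Non-CYP routes (22%) are unchanged.
CL_new/CL_old = 3.432 + 0.22 = 3.652.
Average steady-state concentration ∝ 1/CL, so new value = 3.18 / 3.652 = 0.871 ng/mL.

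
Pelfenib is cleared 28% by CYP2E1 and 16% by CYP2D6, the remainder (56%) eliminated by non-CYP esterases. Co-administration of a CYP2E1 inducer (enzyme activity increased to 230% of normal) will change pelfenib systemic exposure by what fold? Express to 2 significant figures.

The CYP2E1 pathway (28% of clearance) rises to 2.3× activity: 0.28 × 2.3 = 0.644.
CYP2D6 (16%) and the residual 56% are unaffected.
CL_new/CL_old = 0.644 + 0.16 + 0.56 = 1.364.
Systemic exposure ratio = CL_old/CL_new = 1 / 1.364 = 0.73.

0.73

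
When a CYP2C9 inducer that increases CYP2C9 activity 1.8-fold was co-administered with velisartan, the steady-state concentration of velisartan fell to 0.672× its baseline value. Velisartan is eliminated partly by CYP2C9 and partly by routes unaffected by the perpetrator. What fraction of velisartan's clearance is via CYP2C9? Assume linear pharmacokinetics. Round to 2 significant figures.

Call the CYP2C9 fraction fm. After the interaction, CL_new/CL_old = fm × 1.8 + (1 − fm).
Steady-state concentration ratio = 1 / (new CL fraction), so new CL fraction = 1 / 0.672 = 1.488.
fm × 1.8 + 1 − fm = 1.488  ⇒  fm × (1.8 − 1) = 0.4881  ⇒  fm = 0.61.

0.61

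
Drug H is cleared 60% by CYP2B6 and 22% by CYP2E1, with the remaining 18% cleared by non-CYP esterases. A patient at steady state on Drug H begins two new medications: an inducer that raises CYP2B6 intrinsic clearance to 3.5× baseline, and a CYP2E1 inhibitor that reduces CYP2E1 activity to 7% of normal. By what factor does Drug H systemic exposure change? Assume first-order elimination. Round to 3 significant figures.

0.436

The CYP2B6 pathway (60% of clearance) is boosted to 3.5× activity: 0.6 × 3.5 = 2.1.
The CYP2E1 pathway (22% of clearance) drops to 0.07× activity: 0.22 × 0.07 = 0.0154.
The remaining 18% of clearance is unaffected.
Relative clearance = 2.1 + 0.0154 + 0.18 = 2.2954.
Systemic exposure ∝ 1/CL: fold-change = 1 / 2.2954 = 0.436.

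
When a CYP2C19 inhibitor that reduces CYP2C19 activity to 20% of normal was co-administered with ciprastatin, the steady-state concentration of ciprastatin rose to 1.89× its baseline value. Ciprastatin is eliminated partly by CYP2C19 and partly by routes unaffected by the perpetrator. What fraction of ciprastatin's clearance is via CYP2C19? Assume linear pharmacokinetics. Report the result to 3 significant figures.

Write x for the fraction cleared via CYP2C19. The observed steady-state concentration change means clearance fell to 1/1.89 = 0.5291 of baseline.
Setting x·0.2 + (1 − x) = 0.5291 and solving: x = (0.5291 − 1)/(0.2 − 1) = 0.589.

0.589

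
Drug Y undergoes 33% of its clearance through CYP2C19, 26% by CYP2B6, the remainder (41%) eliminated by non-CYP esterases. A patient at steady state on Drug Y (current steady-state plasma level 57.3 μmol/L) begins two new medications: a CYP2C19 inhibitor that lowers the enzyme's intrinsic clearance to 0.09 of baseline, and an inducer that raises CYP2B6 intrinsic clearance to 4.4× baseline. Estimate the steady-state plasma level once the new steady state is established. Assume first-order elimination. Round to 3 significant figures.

The CYP2C19 pathway (33% of clearance) is reduced to 0.09× activity: 0.33 × 0.09 = 0.0297.
The CYP2B6 pathway (26% of clearance) is boosted to 4.4× activity: 0.26 × 4.4 = 1.144.
Non-CYP routes (41%) are unchanged.
CL_new/CL_old = 0.0297 + 1.144 + 0.41 = 1.5837.
Dividing the baseline by the relative clearance: 57.3 / 1.5837 = 36.2 μmol/L.

36.2 μmol/L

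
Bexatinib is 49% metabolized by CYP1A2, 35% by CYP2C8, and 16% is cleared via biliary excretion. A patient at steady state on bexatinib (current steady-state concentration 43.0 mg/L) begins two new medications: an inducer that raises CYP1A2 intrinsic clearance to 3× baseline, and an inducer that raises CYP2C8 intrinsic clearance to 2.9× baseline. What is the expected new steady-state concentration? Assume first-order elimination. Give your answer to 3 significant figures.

16.3 mg/L

The CYP1A2 pathway (49% of clearance) rises to 3× activity: 0.49 × 3 = 1.47.
The CYP2C8 pathway (35% of clearance) increases to 2.9× activity: 0.35 × 2.9 = 1.015.
The remaining 16% of clearance is unaffected.
Relative clearance = 1.47 + 1.015 + 0.16 = 2.645.
Steady-state concentration ∝ 1/CL: new value = 43.0 / 2.645 = 16.3 mg/L.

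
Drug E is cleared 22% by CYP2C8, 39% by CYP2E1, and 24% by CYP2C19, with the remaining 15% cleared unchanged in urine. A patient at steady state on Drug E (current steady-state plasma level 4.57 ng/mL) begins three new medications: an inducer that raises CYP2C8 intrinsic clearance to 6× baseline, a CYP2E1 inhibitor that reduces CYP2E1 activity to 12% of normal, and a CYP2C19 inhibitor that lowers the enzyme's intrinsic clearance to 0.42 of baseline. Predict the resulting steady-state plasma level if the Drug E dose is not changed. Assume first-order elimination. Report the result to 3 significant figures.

2.83 ng/mL

The CYP2C8 pathway (22% of clearance) rises to 6× activity: 0.22 × 6 = 1.32.
The CYP2E1 pathway (39% of clearance) drops to 0.12× activity: 0.39 × 0.12 = 0.0468.
The CYP2C19 pathway (24% of clearance) falls to 0.42× activity: 0.24 × 0.42 = 0.1008.
The remaining 15% of clearance is unaffected.
Relative clearance = 1.32 + 0.0468 + 0.1008 + 0.15 = 1.6176.
New steady-state plasma level = 4.57 / 1.6176 = 2.83 ng/mL (concentration scales inversely with clearance).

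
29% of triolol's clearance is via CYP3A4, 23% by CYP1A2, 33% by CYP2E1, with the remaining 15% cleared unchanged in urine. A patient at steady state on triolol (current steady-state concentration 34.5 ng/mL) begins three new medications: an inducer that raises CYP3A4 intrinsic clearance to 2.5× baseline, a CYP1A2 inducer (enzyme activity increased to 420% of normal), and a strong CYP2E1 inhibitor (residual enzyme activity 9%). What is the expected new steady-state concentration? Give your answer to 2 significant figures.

CYP3A4: 0.29 × 2.5 = 0.725
CYP1A2: 0.23 × 4.2 = 0.966
CYP2E1: 0.33 × 0.09 = 0.0297
Other: 0.15 (unchanged)
Relative clearance = 0.725 + 0.966 + 0.0297 + 0.15 = 1.8707.
Steady-state concentration ∝ 1/CL: new value = 34.5 / 1.8707 = 18 ng/mL.

18 ng/mL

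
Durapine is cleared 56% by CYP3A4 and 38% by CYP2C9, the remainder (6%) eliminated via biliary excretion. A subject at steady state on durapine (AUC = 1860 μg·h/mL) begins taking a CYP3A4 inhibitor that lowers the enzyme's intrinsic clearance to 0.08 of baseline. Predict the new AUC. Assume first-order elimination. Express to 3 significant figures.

3.84 × 10³ μg·h/mL

CYP3A4: 0.56 × 0.08 = 0.0448
CYP2C9: 0.38 (unchanged)
Other: 0.06 (unchanged)
CL_new/CL_old = 0.0448 + 0.38 + 0.06 = 0.4848.
AUC ∝ 1/CL, so new value = 1860 / 0.4848 = 3.84 × 10³ μg·h/mL.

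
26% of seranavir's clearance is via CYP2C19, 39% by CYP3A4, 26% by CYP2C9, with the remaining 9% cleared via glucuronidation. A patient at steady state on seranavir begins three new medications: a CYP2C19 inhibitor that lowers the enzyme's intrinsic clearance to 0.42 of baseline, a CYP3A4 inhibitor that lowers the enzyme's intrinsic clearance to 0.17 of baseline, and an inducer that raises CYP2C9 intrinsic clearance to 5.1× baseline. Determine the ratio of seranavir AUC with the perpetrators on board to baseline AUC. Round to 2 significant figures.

The CYP2C19 pathway (26% of clearance) drops to 0.42× activity: 0.26 × 0.42 = 0.1092.
The CYP3A4 pathway (39% of clearance) is reduced to 0.17× activity: 0.39 × 0.17 = 0.0663.
The CYP2C9 pathway (26% of clearance) is boosted to 5.1× activity: 0.26 × 5.1 = 1.326.
Non-CYP routes (9%) are unchanged.
New clearance relative to baseline: 0.1092 + 0.0663 + 1.326 + 0.09 = 1.5915.
AUC ∝ 1/CL: fold-change = 1 / 1.5915 = 0.63.

0.63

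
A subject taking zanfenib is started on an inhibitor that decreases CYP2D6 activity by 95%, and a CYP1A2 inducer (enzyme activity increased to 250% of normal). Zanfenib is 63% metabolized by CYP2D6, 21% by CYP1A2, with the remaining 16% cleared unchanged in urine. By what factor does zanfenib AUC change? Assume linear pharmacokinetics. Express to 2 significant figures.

The CYP2D6 pathway (63% of clearance) falls to 0.05× activity: 0.63 × 0.05 = 0.0315.
The CYP1A2 pathway (21% of clearance) rises to 2.5× activity: 0.21 × 2.5 = 0.525.
Non-CYP routes (16%) are unchanged.
Relative clearance = 0.0315 + 0.525 + 0.16 = 0.7165.
Net AUC ratio = 1 / 0.7165 = 1.4.

1.4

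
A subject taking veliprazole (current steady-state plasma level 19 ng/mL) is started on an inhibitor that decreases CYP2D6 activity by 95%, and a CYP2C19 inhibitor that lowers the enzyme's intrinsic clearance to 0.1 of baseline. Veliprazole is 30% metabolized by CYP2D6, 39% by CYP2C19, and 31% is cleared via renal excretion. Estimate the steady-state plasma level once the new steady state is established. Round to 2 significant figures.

The CYP2D6 pathway (30% of clearance) drops to 0.05× activity: 0.3 × 0.05 = 0.015.
The CYP2C19 pathway (39% of clearance) falls to 0.1× activity: 0.39 × 0.1 = 0.039.
Non-CYP routes (31%) are unchanged.
Relative clearance = 0.015 + 0.039 + 0.31 = 0.364.
New steady-state plasma level = 19 / 0.364 = 52 ng/mL (concentration scales inversely with clearance).

52 ng/mL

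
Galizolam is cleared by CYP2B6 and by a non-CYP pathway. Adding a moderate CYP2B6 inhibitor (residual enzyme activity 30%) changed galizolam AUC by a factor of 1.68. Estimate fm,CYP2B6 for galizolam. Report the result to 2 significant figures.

0.58

Let fm be the CYP2B6 fraction. New clearance relative to baseline = fm × 0.3 + (1 − fm).
AUC ratio = 1 / (new CL fraction), so new CL fraction = 1 / 1.68 = 0.5952.
fm × 0.3 + 1 − fm = 0.5952  ⇒  fm × (0.3 − 1) = −0.4048  ⇒  fm = 0.58.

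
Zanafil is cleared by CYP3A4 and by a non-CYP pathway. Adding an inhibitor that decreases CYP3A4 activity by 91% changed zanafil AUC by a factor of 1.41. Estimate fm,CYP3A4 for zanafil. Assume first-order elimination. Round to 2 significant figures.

0.32

Write x for the fraction cleared via CYP3A4. The observed AUC change means clearance fell to 1/1.41 = 0.7092 of baseline.
Only the CYP3A4 route changed, so 0.7092 = x·0.09 + (1 − x), giving x = 0.32.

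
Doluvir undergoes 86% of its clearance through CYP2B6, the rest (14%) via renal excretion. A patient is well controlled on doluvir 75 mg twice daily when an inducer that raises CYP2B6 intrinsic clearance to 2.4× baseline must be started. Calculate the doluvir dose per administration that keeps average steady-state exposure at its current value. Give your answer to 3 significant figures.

The CYP2B6 pathway (86% of clearance) rises to 2.4× activity: 0.86 × 2.4 = 2.064.
Non-CYP routes (14%) are unchanged.
New clearance relative to baseline: 2.064 + 0.14 = 2.204.
To maintain the same steady-state level, dose must scale with clearance: new dose = 75 × 2.204 = 165 mg.

165 mg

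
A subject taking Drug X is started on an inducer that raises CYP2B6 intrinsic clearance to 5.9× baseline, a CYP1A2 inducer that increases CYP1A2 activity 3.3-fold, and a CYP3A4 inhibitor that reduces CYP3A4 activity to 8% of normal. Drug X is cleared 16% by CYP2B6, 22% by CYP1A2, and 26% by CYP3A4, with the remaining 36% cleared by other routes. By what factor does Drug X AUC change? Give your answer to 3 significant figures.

0.488

CYP2B6: 0.16 × 5.9 = 0.944
CYP1A2: 0.22 × 3.3 = 0.726
CYP3A4: 0.26 × 0.08 = 0.0208
Other: 0.36 (unchanged)
New clearance relative to baseline: 0.944 + 0.726 + 0.0208 + 0.36 = 2.0508.
Because AUC varies inversely with clearance, the combined effect is 1 / 2.0508 = 0.488.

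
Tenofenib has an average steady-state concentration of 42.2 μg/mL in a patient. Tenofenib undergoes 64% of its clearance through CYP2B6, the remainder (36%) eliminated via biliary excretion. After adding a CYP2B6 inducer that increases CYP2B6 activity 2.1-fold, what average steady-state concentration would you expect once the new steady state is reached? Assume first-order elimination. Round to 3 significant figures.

24.8 μg/mL

The CYP2B6 pathway (64% of clearance) increases to 2.1× activity: 0.64 × 2.1 = 1.344.
Non-CYP routes (36%) are unchanged.
Relative clearance = 1.344 + 0.36 = 1.704.
With dosing unchanged, average steady-state concentration scales as 1/CL: 42.2 / 1.704 = 24.8 μg/mL.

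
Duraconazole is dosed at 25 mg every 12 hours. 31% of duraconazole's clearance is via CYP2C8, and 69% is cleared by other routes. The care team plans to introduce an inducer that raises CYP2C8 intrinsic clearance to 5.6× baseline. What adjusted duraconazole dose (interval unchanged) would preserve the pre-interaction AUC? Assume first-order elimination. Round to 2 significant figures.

61 mg

The CYP2C8 pathway (31% of clearance) is boosted to 5.6× activity: 0.31 × 5.6 = 1.736.
The remaining 69% of clearance is unaffected.
Relative clearance = 1.736 + 0.69 = 2.426.
To maintain the same steady-state level, dose must scale with clearance: new dose = 25 × 2.426 = 61 mg.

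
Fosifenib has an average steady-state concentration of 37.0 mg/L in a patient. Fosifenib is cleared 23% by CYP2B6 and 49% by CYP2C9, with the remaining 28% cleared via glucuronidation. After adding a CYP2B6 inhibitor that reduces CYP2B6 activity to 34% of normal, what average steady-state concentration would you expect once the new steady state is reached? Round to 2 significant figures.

44 mg/L

CYP2B6: 0.23 × 0.34 = 0.0782
CYP2C9: 0.49 (unchanged)
Other: 0.28 (unchanged)
Relative clearance = 0.0782 + 0.49 + 0.28 = 0.8482.
New average steady-state concentration = baseline ÷ relative clearance = 37.0 / 0.8482 = 44 mg/L.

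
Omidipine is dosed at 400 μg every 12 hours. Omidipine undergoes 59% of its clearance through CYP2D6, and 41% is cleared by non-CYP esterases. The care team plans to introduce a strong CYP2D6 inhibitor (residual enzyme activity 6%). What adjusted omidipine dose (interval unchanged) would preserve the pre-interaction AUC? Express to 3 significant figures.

The CYP2D6 pathway (59% of clearance) falls to 0.06× activity: 0.59 × 0.06 = 0.0354.
The remaining 41% of clearance is unaffected.
Relative clearance = 0.0354 + 0.41 = 0.4454.
Css,avg = (dose rate)/CL, so holding Css fixed requires dose ∝ CL: 400 × 0.4454 = 178 μg.

178 μg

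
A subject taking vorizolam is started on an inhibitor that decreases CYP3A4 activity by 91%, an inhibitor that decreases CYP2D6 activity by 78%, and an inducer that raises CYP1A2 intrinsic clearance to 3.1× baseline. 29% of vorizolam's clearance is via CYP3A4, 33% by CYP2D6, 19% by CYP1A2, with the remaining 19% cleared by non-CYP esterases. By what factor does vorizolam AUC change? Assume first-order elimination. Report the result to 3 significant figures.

CYP3A4: 0.29 × 0.09 = 0.0261
CYP2D6: 0.33 × 0.22 = 0.0726
CYP1A2: 0.19 × 3.1 = 0.589
Other: 0.19 (unchanged)
CL_new/CL_old = 0.0261 + 0.0726 + 0.589 + 0.19 = 0.8777.
Net AUC ratio = 1 / 0.8777 = 1.14.

1.14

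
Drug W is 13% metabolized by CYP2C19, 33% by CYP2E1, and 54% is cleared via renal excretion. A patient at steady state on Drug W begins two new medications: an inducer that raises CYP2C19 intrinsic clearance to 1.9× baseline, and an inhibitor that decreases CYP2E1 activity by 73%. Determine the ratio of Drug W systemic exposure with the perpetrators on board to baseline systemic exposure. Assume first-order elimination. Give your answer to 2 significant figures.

1.1

The CYP2C19 pathway (13% of clearance) rises to 1.9× activity: 0.13 × 1.9 = 0.247.
The CYP2E1 pathway (33% of clearance) drops to 0.27× activity: 0.33 × 0.27 = 0.0891.
The remaining 54% of clearance is unaffected.
Relative clearance = 0.247 + 0.0891 + 0.54 = 0.8761.
Systemic exposure ∝ 1/CL: fold-change = 1 / 0.8761 = 1.1.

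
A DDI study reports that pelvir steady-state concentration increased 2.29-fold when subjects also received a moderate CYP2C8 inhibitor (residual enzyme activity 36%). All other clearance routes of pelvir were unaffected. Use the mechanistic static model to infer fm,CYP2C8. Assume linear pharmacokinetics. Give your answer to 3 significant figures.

0.880

Call the CYP2C8 fraction fm. After the interaction, CL_new/CL_old = fm × 0.36 + (1 − fm).
Steady-state concentration ratio = 1 / (new CL fraction), so new CL fraction = 1 / 2.29 = 0.4367.
fm × 0.36 + 1 − fm = 0.4367  ⇒  fm × (0.36 − 1) = −0.5633  ⇒  fm = 0.880.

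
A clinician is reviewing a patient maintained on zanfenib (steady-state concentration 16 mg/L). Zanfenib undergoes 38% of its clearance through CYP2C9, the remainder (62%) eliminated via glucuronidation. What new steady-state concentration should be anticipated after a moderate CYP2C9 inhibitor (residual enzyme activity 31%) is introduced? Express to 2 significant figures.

The CYP2C9 pathway (38% of clearance) drops to 0.31× activity: 0.38 × 0.31 = 0.1178.
Non-CYP routes (62%) are unchanged.
CL_new/CL_old = 0.1178 + 0.62 = 0.7378.
Steady-state concentration ∝ 1/CL, so new value = 16 / 0.7378 = 22 mg/L.

22 mg/L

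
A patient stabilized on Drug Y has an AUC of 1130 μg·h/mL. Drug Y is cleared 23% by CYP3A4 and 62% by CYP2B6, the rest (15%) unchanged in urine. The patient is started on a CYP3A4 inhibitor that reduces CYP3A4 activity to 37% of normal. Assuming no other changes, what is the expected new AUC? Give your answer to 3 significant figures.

1.32 × 10³ μg·h/mL

CYP3A4: 0.23 × 0.37 = 0.0851
CYP2B6: 0.62 (unchanged)
Other: 0.15 (unchanged)
New clearance relative to baseline: 0.0851 + 0.62 + 0.15 = 0.8551.
New AUC = baseline ÷ relative clearance = 1130 / 0.8551 = 1.32 × 10³ μg·h/mL.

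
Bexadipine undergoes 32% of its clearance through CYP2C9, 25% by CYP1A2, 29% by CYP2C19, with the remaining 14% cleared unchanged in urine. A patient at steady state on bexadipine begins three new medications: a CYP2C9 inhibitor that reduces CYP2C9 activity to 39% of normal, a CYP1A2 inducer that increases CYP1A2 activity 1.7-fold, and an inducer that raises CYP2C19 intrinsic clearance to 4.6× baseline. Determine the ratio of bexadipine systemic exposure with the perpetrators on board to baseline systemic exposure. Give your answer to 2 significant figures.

The CYP2C9 pathway (32% of clearance) falls to 0.39× activity: 0.32 × 0.39 = 0.1248.
The CYP1A2 pathway (25% of clearance) rises to 1.7× activity: 0.25 × 1.7 = 0.425.
The CYP2C19 pathway (29% of clearance) rises to 4.6× activity: 0.29 × 4.6 = 1.334.
The remaining 14% of clearance is unaffected.
CL_new/CL_old = 0.1248 + 0.425 + 1.334 + 0.14 = 2.0238.
Systemic exposure ∝ 1/CL: fold-change = 1 / 2.0238 = 0.49.

0.49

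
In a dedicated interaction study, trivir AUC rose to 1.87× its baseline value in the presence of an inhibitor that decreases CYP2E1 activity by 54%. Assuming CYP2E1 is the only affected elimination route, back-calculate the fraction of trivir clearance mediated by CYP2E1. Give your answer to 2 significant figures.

CL'/CL = 1 / 1.87 = 0.5348
0.46·fm + (1 − fm) = 0.5348
fm = (0.5348 − 1) / (0.46 − 1) = 0.86

0.86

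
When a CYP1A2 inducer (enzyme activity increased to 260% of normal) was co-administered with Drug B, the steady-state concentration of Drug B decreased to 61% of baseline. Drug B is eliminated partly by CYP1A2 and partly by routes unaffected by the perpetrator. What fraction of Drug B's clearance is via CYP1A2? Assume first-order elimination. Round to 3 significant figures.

Let x = fm,CYP1A2. Because steady-state concentration ∝ 1/CL, relative clearance rose to 1/0.610 = 1.639.
Only the CYP1A2 route changed, so 1.639 = x·2.6 + (1 − x), giving x = 0.400.

0.400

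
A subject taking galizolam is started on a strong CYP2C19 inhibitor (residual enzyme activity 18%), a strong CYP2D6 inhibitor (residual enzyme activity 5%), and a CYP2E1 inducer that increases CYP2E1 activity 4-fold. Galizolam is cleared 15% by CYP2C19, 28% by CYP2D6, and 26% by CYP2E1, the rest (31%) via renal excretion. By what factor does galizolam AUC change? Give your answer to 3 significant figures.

0.719

The CYP2C19 pathway (15% of clearance) drops to 0.18× activity: 0.15 × 0.18 = 0.027.
The CYP2D6 pathway (28% of clearance) drops to 0.05× activity: 0.28 × 0.05 = 0.014.
The CYP2E1 pathway (26% of clearance) increases to 4× activity: 0.26 × 4 = 1.04.
Non-CYP routes (31%) are unchanged.
New clearance relative to baseline: 0.027 + 0.014 + 1.04 + 0.31 = 1.391.
Because AUC varies inversely with clearance, the combined effect is 1 / 1.391 = 0.719.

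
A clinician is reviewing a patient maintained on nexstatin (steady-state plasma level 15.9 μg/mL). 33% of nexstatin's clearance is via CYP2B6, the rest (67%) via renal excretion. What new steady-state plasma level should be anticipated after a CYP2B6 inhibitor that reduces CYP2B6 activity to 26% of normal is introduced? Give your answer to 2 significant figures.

The CYP2B6 pathway (33% of clearance) falls to 0.26× activity: 0.33 × 0.26 = 0.0858.
The remaining 67% of clearance is unaffected.
CL_new/CL_old = 0.0858 + 0.67 = 0.7558.
With dosing unchanged, steady-state plasma level scales as 1/CL: 15.9 / 0.7558 = 21 μg/mL.

21 μg/mL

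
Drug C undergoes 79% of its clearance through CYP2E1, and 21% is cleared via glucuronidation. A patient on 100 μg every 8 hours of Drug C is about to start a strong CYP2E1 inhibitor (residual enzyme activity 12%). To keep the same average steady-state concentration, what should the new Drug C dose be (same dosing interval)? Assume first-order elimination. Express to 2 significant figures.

30 μg

The CYP2E1 pathway (79% of clearance) falls to 0.12× activity: 0.79 × 0.12 = 0.0948.
Non-CYP routes (21%) are unchanged.
CL_new/CL_old = 0.0948 + 0.21 = 0.3048.
To maintain the same steady-state level, dose must scale with clearance: new dose = 100 × 0.3048 = 30 μg.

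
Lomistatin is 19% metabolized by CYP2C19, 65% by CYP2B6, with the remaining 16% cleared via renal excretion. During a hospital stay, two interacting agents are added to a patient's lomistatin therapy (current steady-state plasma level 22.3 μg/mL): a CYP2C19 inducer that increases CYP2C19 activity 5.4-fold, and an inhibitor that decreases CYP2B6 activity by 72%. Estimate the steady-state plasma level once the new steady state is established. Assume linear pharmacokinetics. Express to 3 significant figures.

16.3 μg/mL

CYP2C19: 0.19 × 5.4 = 1.026
CYP2B6: 0.65 × 0.28 = 0.182
Other: 0.16 (unchanged)
Relative clearance = 1.026 + 0.182 + 0.16 = 1.368.
Dividing the baseline by the relative clearance: 22.3 / 1.368 = 16.3 μg/mL.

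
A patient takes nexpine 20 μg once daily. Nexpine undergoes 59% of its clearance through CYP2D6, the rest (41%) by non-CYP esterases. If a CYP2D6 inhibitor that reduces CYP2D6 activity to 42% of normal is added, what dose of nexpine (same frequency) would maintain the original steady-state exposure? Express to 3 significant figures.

The CYP2D6 pathway (59% of clearance) is reduced to 0.42× activity: 0.59 × 0.42 = 0.2478.
Non-CYP routes (41%) are unchanged.
Relative clearance = 0.2478 + 0.41 = 0.6578.
Css,avg = (dose rate)/CL, so holding Css fixed requires dose ∝ CL: 20 × 0.6578 = 13.2 μg.

13.2 μg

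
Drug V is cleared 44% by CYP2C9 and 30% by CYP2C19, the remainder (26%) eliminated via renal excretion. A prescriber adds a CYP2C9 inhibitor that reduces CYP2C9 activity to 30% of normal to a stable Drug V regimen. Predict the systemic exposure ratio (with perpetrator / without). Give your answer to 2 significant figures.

The CYP2C9 pathway (44% of clearance) is reduced to 0.3× activity: 0.44 × 0.3 = 0.132.
CYP2C19 (30%) and the residual 26% are unaffected.
Relative clearance = 0.132 + 0.3 + 0.26 = 0.692.
Since systemic exposure ∝ 1/CL, the ratio is 1 / 0.692 = 1.4.

1.4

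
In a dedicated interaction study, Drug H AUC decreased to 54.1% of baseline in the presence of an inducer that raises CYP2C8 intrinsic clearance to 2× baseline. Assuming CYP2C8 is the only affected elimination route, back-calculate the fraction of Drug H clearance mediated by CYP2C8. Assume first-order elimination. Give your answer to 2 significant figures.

Call the CYP2C8 fraction fm. After the interaction, CL_new/CL_old = fm × 2 + (1 − fm).
AUC ratio = 1 / (new CL fraction), so new CL fraction = 1 / 0.541 = 1.848.
fm × 2 + 1 − fm = 1.848  ⇒  fm × (2 − 1) = 0.8484  ⇒  fm = 0.85.

0.85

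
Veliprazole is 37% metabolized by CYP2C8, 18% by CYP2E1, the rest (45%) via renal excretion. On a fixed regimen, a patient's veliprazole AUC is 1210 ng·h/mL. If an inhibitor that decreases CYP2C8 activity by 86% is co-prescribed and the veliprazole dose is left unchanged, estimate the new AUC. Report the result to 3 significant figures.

1.77 × 10³ ng·h/mL

CYP2C8: 0.37 × 0.14 = 0.0518
CYP2E1: 0.18 (unchanged)
Other: 0.45 (unchanged)
New clearance relative to baseline: 0.0518 + 0.18 + 0.45 = 0.6818.
AUC ∝ 1/CL, so new value = 1210 / 0.6818 = 1.77 × 10³ ng·h/mL.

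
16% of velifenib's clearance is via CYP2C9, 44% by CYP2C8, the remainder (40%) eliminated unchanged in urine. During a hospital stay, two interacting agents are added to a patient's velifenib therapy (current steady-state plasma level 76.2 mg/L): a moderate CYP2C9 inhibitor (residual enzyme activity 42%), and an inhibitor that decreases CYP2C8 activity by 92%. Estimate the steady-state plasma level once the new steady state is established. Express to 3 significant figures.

The CYP2C9 pathway (16% of clearance) falls to 0.42× activity: 0.16 × 0.42 = 0.0672.
The CYP2C8 pathway (44% of clearance) falls to 0.08× activity: 0.44 × 0.08 = 0.0352.
The remaining 40% of clearance is unaffected.
CL_new/CL_old = 0.0672 + 0.0352 + 0.4 = 0.5024.
Steady-state plasma level ∝ 1/CL: new value = 76.2 / 0.5024 = 152 mg/L.

152 mg/L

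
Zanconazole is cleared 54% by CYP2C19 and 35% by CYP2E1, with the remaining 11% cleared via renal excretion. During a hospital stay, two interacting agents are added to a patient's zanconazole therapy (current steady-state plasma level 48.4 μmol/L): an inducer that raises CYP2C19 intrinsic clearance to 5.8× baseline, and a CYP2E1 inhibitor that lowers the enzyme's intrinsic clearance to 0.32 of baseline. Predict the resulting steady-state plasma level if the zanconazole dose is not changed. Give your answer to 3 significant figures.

The CYP2C19 pathway (54% of clearance) is boosted to 5.8× activity: 0.54 × 5.8 = 3.132.
The CYP2E1 pathway (35% of clearance) falls to 0.32× activity: 0.35 × 0.32 = 0.112.
Non-CYP routes (11%) are unchanged.
CL_new/CL_old = 3.132 + 0.112 + 0.11 = 3.354.
Steady-state plasma level ∝ 1/CL: new value = 48.4 / 3.354 = 14.4 μmol/L.

14.4 μmol/L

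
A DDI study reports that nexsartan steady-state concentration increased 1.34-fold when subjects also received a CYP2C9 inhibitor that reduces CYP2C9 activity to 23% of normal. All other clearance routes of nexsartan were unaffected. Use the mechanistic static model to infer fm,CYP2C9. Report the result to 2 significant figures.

0.33

Let x = fm,CYP2C9. Because steady-state concentration ∝ 1/CL, relative clearance fell to 1/1.34 = 0.7463.
Setting x·0.23 + (1 − x) = 0.7463 and solving: x = (0.7463 − 1)/(0.23 − 1) = 0.33.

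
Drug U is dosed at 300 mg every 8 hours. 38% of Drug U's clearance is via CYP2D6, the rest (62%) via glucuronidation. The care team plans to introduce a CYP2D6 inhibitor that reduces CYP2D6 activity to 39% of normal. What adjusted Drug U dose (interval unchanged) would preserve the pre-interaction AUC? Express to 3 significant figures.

CYP2D6: 0.38 × 0.39 = 0.1482
Other: 0.62 (unchanged)
Relative clearance = 0.1482 + 0.62 = 0.7682.
Exposure is unchanged when dose changes in proportion to clearance. New dose = 300 mg × 0.7682 = 230 mg.

230 mg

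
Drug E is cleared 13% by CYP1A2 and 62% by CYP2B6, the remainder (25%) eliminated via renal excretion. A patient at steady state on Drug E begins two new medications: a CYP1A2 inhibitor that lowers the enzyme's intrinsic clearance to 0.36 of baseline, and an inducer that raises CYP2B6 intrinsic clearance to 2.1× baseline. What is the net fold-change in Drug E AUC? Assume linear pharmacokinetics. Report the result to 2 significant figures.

The CYP1A2 pathway (13% of clearance) drops to 0.36× activity: 0.13 × 0.36 = 0.0468.
The CYP2B6 pathway (62% of clearance) rises to 2.1× activity: 0.62 × 2.1 = 1.302.
The remaining 25% of clearance is unaffected.
New clearance relative to baseline: 0.0468 + 1.302 + 0.25 = 1.5988.
AUC ∝ 1/CL: fold-change = 1 / 1.5988 = 0.63.

0.63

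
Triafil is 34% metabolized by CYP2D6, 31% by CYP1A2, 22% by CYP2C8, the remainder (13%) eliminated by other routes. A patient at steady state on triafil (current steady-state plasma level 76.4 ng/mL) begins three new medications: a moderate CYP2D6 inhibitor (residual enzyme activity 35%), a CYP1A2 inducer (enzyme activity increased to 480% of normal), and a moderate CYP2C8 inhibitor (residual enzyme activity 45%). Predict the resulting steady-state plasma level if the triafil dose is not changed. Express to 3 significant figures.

CYP2D6: 0.34 × 0.35 = 0.119
CYP1A2: 0.31 × 4.8 = 1.488
CYP2C8: 0.22 × 0.45 = 0.099
Other: 0.13 (unchanged)
New clearance relative to baseline: 0.119 + 1.488 + 0.099 + 0.13 = 1.836.
Steady-state plasma level ∝ 1/CL: new value = 76.4 / 1.836 = 41.6 ng/mL.

41.6 ng/mL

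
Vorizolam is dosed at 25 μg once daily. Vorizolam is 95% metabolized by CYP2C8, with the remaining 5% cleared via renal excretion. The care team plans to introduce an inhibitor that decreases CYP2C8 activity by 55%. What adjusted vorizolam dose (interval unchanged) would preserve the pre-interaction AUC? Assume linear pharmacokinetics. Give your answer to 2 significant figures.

12 μg

The CYP2C8 pathway (95% of clearance) drops to 0.45× activity: 0.95 × 0.45 = 0.4275.
Non-CYP routes (5%) are unchanged.
Relative clearance = 0.4275 + 0.05 = 0.4775.
Exposure is unchanged when dose changes in proportion to clearance. New dose = 25 μg × 0.4775 = 12 μg.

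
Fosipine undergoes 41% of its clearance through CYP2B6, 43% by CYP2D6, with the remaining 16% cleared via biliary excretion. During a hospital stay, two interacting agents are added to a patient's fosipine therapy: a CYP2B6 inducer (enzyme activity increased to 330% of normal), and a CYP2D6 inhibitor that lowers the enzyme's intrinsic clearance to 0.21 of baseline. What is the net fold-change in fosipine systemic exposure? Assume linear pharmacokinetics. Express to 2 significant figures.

0.62

CYP2B6: 0.41 × 3.3 = 1.353
CYP2D6: 0.43 × 0.21 = 0.0903
Other: 0.16 (unchanged)
CL_new/CL_old = 1.353 + 0.0903 + 0.16 = 1.6033.
Net systemic exposure ratio = 1 / 1.6033 = 0.62.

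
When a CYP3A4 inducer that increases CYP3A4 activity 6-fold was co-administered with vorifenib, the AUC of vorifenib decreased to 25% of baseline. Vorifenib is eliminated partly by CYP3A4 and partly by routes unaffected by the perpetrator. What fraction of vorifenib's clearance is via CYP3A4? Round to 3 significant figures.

0.600

Call the CYP3A4 fraction fm. After the interaction, CL_new/CL_old = fm × 6 + (1 − fm).
AUC ratio = 1 / (new CL fraction), so new CL fraction = 1 / 0.250 = 4.
fm × 6 + 1 − fm = 4  ⇒  fm × (6 − 1) = 3  ⇒  fm = 0.600.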